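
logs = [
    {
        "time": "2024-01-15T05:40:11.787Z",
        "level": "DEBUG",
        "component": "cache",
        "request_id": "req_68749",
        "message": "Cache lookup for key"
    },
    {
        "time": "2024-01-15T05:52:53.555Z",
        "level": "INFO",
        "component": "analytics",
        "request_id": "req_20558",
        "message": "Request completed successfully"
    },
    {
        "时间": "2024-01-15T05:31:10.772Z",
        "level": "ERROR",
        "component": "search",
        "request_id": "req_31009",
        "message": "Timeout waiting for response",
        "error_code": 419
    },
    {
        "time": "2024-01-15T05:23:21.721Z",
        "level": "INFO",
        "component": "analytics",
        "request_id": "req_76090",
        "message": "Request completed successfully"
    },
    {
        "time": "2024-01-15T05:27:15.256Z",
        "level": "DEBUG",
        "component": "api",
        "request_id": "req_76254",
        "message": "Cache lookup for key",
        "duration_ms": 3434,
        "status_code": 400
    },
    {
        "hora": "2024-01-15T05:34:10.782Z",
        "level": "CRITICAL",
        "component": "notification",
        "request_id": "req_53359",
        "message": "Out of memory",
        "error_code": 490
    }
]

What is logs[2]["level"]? "ERROR"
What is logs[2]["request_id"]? "req_31009"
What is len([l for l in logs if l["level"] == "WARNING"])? 0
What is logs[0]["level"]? "DEBUG"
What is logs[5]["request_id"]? "req_53359"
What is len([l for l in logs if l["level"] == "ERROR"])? 1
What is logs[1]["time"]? "2024-01-15T05:52:53.555Z"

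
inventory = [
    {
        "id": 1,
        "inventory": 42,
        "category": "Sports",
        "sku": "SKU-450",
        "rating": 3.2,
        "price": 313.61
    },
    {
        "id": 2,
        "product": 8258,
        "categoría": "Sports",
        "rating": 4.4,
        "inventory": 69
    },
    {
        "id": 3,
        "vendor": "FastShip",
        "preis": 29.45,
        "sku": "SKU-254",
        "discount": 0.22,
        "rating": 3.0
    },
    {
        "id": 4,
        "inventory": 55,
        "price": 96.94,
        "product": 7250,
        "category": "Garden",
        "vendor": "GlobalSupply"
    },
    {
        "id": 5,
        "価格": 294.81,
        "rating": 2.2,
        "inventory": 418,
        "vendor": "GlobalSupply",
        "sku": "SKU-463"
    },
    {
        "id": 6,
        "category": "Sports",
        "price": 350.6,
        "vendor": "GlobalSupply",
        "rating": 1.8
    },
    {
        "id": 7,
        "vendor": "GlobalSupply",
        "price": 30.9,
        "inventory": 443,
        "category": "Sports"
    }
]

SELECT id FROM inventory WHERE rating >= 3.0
[1, 2, 3]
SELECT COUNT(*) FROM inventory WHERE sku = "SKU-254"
1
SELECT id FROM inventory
[1, 2, 3, 4, 5, 6, 7]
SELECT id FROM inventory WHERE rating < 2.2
[6]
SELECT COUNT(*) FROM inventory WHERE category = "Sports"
3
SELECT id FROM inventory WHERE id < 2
[1]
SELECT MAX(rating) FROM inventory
4.4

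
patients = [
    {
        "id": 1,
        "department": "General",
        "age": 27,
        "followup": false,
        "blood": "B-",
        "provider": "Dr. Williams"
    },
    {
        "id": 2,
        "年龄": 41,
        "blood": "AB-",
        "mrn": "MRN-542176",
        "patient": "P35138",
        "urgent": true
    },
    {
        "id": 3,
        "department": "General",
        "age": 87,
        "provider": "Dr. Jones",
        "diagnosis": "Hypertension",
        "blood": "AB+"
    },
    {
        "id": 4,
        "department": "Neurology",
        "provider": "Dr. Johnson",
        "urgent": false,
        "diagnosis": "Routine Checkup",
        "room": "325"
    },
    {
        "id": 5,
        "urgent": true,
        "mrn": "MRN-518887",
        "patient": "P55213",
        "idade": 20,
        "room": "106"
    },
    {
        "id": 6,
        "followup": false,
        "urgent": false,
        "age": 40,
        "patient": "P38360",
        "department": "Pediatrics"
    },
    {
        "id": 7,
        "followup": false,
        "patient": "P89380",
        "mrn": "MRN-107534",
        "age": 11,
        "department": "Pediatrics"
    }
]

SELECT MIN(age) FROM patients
11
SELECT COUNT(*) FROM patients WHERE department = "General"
2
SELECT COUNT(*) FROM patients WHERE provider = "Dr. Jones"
1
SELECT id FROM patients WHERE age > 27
[3, 6]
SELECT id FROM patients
[1, 2, 3, 4, 5, 6, 7]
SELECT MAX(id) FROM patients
7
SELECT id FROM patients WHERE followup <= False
[1, 6, 7]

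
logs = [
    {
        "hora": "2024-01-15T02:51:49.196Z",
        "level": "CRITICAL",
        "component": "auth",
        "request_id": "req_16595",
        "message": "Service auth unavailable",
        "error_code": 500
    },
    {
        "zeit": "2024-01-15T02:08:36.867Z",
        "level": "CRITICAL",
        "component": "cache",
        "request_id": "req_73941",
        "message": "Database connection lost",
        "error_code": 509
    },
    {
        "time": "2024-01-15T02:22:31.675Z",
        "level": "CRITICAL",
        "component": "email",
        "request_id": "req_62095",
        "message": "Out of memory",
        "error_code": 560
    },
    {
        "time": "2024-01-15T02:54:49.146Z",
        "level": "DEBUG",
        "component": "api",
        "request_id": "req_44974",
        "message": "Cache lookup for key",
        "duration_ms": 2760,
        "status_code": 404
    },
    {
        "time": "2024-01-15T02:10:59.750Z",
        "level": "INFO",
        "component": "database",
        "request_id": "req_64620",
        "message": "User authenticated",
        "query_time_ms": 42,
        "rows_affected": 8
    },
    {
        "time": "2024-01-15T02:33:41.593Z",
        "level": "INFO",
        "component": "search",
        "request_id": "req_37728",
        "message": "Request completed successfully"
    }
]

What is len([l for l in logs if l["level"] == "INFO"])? 2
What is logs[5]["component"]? "search"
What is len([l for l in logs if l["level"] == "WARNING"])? 0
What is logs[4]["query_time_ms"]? 42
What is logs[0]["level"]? "CRITICAL"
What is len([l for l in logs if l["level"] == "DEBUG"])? 1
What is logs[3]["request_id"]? "req_44974"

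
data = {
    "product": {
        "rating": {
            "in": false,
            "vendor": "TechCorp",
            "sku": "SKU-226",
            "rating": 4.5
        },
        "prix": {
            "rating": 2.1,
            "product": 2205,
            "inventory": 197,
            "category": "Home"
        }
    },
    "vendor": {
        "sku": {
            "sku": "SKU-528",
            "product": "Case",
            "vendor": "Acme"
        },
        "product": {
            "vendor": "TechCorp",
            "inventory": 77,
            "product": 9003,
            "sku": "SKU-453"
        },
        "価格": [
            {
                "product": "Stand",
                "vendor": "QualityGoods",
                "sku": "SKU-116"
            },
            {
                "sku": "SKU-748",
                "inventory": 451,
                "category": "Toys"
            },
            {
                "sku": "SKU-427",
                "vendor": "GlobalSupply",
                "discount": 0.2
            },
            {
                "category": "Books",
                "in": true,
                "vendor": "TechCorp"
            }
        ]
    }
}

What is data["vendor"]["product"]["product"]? 9003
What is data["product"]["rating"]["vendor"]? "TechCorp"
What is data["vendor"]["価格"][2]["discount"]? 0.2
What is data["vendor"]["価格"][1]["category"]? "Toys"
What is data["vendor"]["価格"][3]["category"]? "Books"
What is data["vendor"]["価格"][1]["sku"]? "SKU-748"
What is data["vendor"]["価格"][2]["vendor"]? "GlobalSupply"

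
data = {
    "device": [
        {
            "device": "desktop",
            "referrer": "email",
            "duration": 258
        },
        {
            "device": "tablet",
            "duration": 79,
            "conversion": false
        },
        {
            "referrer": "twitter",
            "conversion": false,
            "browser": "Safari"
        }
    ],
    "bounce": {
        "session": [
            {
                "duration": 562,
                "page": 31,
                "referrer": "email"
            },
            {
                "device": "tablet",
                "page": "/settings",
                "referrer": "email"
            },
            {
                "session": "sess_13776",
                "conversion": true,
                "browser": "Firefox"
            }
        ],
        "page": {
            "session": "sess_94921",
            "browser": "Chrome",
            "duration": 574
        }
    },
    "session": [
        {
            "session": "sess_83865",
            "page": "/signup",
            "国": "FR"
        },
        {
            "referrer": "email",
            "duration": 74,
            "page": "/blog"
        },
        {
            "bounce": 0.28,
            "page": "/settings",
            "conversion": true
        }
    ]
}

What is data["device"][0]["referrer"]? "email"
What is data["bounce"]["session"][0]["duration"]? 562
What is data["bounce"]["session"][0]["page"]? 31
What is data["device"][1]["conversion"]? False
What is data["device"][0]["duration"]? 258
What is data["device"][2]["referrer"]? "twitter"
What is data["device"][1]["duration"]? 79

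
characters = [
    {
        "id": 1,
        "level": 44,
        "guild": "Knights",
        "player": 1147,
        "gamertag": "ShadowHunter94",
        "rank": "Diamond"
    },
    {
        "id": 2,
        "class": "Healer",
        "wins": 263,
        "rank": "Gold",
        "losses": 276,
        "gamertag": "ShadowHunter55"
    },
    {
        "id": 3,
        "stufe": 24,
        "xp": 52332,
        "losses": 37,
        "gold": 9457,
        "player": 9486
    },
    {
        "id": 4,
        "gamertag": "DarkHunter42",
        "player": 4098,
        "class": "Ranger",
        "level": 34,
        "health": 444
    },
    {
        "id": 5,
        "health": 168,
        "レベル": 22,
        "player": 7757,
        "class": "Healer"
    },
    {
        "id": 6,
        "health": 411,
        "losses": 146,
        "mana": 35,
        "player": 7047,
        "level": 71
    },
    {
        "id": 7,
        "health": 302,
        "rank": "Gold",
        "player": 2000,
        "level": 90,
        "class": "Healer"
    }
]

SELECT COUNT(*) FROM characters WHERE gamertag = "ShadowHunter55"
1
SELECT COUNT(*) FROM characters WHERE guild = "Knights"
1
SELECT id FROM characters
[1, 2, 3, 4, 5, 6, 7]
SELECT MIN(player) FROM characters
1147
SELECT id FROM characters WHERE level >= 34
[1, 4, 6, 7]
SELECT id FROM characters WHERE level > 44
[6, 7]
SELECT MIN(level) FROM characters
34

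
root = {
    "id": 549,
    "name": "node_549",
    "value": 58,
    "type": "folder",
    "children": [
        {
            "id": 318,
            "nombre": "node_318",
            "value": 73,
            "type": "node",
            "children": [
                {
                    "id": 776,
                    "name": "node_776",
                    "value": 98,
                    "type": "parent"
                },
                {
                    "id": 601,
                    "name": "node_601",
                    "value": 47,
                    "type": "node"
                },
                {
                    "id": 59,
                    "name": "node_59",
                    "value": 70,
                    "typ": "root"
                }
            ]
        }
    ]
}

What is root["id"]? 549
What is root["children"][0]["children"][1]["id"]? 601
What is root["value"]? 58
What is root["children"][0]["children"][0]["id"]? 776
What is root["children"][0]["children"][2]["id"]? 59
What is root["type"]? "folder"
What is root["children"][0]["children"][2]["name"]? "node_59"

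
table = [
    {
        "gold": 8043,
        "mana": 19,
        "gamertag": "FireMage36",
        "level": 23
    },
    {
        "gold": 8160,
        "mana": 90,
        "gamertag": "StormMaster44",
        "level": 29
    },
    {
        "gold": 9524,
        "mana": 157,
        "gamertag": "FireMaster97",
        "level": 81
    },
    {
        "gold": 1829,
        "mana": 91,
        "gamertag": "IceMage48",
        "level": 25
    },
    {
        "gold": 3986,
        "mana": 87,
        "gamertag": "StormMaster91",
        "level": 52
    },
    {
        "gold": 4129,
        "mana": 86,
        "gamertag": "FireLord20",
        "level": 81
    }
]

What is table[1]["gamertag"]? "StormMaster44"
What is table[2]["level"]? 81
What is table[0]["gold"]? 8043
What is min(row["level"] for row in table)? 23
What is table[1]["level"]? 29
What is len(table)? 6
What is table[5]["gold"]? 4129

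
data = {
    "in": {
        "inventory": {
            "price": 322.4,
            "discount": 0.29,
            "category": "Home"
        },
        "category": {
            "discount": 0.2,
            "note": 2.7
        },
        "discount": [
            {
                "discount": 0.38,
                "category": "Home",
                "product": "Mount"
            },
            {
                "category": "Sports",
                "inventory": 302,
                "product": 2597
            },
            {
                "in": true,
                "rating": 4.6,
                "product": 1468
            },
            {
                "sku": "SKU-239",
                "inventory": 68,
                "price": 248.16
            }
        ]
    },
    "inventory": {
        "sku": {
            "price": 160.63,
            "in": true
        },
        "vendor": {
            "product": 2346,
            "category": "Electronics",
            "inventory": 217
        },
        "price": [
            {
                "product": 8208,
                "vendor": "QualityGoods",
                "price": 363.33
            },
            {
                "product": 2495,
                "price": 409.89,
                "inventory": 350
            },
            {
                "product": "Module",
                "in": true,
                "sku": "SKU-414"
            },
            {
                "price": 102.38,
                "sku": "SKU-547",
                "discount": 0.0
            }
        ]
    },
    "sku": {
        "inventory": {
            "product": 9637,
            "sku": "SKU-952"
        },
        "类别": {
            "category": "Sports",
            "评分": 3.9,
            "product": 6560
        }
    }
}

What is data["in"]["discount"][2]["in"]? True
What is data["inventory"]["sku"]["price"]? 160.63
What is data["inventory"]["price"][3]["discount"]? 0.0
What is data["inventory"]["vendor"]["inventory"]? 217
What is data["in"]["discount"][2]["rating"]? 4.6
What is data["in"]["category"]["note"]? 2.7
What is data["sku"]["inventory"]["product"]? 9637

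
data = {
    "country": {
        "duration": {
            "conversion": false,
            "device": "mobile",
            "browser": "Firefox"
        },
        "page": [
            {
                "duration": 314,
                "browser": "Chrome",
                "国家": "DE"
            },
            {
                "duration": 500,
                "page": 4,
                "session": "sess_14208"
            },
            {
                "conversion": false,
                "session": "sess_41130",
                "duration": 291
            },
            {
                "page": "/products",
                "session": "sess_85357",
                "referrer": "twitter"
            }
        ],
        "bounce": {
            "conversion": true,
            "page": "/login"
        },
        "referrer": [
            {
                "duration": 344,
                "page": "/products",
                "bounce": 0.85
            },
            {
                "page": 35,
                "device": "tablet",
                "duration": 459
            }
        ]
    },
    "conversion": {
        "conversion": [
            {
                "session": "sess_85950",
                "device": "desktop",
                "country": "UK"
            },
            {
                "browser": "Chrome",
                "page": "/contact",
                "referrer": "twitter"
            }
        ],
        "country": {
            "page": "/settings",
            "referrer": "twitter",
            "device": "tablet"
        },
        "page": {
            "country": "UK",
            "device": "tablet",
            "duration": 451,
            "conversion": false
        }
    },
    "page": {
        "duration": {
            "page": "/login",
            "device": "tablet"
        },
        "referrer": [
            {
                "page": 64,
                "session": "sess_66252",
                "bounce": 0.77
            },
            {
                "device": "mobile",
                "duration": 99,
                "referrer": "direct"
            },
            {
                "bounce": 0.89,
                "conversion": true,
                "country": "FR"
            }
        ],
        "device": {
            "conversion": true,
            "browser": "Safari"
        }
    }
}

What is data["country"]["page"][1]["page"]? 4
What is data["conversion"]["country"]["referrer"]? "twitter"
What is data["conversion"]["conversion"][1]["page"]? "/contact"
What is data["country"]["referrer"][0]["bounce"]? 0.85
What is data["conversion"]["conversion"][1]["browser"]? "Chrome"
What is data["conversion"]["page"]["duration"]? 451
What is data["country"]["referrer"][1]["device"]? "tablet"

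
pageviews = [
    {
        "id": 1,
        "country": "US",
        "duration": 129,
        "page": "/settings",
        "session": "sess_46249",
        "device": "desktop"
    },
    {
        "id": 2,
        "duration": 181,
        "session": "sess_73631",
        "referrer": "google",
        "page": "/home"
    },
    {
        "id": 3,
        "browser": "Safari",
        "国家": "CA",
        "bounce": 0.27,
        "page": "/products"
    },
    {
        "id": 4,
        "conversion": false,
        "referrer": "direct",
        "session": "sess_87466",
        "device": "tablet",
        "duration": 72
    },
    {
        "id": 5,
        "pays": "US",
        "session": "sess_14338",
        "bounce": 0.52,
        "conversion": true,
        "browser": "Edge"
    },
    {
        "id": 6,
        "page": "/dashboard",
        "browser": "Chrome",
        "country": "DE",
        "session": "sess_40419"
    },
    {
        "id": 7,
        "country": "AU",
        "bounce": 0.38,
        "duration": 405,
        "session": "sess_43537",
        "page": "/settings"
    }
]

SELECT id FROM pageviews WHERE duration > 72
[1, 2, 7]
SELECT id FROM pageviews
[1, 2, 3, 4, 5, 6, 7]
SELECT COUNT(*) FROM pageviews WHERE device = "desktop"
1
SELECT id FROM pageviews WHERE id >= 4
[4, 5, 6, 7]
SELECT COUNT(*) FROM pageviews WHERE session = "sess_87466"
1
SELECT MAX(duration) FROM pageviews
405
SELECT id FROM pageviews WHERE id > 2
[3, 4, 5, 6, 7]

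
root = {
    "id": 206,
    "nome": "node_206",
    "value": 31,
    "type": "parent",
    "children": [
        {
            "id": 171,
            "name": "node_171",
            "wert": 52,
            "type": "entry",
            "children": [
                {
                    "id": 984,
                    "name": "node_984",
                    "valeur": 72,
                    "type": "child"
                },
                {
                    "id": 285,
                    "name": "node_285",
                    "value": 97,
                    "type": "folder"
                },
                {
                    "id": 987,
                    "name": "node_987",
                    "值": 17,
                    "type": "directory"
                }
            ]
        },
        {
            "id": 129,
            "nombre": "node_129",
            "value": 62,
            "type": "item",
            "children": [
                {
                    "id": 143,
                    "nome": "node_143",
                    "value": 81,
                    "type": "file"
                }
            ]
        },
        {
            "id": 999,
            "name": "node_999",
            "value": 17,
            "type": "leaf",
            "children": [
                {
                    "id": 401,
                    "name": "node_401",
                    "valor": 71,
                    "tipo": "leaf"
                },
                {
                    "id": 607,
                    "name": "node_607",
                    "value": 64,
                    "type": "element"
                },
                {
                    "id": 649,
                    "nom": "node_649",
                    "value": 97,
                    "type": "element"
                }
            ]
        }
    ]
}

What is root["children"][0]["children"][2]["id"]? 987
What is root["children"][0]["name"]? "node_171"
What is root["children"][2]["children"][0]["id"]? 401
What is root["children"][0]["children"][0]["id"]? 984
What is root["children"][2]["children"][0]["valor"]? 71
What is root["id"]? 206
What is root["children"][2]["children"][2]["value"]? 97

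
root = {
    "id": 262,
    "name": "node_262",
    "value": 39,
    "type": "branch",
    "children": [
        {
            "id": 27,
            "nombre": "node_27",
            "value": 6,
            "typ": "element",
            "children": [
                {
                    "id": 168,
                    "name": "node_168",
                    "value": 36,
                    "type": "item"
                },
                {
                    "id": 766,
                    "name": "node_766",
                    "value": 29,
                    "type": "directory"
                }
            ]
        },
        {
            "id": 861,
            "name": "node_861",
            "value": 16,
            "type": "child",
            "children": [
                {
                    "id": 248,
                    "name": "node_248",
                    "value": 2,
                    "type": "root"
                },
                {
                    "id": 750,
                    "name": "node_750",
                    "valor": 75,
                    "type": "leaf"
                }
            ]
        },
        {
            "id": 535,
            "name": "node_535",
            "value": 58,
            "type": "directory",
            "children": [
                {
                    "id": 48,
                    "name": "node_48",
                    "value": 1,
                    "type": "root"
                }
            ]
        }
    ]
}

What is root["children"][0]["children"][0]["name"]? "node_168"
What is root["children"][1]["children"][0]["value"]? 2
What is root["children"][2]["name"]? "node_535"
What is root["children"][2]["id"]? 535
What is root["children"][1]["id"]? 861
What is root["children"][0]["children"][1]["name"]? "node_766"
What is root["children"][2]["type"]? "directory"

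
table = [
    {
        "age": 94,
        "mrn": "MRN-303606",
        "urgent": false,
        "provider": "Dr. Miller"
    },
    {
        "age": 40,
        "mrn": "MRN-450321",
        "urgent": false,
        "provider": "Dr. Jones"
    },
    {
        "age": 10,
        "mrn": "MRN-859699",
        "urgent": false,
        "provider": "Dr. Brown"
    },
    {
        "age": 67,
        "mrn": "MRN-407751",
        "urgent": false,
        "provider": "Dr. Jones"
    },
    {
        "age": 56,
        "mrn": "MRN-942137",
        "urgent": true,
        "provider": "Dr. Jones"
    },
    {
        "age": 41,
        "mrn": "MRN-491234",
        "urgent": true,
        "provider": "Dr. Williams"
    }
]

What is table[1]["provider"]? "Dr. Jones"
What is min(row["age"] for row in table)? 10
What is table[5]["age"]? 41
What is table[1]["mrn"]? "MRN-450321"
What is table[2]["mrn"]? "MRN-859699"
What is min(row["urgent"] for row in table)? False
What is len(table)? 6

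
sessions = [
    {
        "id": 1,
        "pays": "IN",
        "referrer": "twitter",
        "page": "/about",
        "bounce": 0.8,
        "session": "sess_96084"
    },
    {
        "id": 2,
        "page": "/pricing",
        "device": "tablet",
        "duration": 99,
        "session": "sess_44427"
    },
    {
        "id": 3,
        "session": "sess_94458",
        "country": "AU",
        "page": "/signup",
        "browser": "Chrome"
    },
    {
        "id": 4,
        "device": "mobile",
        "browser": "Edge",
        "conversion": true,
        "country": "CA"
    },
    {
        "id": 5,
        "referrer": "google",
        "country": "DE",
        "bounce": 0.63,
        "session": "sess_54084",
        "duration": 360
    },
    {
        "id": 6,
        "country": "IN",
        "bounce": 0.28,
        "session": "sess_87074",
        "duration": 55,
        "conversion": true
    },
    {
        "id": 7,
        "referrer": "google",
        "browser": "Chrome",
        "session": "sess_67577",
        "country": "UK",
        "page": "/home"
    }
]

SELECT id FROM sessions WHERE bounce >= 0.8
[1]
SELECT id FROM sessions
[1, 2, 3, 4, 5, 6, 7]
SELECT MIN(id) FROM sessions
1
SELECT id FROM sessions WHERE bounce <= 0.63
[5, 6]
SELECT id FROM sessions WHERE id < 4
[1, 2, 3]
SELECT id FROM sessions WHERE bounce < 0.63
[6]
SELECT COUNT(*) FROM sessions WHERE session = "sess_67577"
1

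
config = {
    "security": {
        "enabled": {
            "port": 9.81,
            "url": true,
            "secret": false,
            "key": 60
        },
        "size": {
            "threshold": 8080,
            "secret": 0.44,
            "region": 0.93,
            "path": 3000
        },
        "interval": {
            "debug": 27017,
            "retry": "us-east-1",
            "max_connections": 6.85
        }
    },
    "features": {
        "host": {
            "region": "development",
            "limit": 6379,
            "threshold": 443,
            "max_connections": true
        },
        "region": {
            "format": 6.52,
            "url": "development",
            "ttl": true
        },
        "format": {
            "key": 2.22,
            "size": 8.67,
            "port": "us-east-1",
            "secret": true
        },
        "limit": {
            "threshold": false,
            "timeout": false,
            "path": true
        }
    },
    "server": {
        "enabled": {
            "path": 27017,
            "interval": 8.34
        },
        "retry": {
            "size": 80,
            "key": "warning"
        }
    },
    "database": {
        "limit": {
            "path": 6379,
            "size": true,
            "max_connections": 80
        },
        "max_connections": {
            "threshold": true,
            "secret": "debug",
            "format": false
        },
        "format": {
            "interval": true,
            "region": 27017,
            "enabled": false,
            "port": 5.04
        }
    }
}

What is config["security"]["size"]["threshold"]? 8080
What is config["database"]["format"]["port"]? 5.04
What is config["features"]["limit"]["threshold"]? False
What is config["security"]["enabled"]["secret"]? False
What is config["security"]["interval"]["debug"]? 27017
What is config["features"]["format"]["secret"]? True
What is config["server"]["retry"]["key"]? "warning"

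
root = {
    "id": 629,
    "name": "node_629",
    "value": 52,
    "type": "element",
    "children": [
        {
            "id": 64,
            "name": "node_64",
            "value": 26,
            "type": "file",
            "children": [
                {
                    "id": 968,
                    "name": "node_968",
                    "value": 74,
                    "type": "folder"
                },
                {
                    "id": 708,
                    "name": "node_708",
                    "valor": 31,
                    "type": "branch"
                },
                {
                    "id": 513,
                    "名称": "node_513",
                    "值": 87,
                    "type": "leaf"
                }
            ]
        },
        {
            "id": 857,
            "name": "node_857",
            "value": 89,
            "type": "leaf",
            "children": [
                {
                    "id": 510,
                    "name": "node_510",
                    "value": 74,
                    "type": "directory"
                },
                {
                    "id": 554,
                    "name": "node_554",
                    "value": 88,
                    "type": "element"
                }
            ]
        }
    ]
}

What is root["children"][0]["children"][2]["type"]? "leaf"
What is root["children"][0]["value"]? 26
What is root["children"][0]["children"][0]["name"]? "node_968"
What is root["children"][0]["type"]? "file"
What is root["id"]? 629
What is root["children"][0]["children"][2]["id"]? 513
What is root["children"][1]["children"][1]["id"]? 554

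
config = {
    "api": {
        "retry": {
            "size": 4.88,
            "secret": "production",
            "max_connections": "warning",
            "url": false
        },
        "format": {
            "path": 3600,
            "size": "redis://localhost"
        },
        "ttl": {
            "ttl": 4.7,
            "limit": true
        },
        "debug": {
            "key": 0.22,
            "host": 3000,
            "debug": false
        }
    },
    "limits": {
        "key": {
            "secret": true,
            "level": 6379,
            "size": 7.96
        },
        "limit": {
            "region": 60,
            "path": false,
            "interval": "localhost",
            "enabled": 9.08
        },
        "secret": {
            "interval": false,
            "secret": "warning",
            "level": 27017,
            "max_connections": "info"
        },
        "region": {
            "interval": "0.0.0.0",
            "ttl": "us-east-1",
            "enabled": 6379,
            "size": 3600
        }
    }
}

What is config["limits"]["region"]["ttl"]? "us-east-1"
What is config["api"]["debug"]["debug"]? False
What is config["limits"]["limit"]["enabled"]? 9.08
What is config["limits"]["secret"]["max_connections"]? "info"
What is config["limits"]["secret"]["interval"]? False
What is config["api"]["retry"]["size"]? 4.88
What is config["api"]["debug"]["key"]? 0.22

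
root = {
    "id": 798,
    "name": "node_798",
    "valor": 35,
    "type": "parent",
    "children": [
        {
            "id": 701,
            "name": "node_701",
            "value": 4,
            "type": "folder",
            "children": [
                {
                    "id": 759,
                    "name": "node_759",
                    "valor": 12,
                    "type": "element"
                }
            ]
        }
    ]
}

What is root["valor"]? 35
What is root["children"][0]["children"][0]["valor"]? 12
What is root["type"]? "parent"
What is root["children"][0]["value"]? 4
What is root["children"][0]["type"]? "folder"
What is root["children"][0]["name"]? "node_701"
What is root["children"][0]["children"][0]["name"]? "node_759"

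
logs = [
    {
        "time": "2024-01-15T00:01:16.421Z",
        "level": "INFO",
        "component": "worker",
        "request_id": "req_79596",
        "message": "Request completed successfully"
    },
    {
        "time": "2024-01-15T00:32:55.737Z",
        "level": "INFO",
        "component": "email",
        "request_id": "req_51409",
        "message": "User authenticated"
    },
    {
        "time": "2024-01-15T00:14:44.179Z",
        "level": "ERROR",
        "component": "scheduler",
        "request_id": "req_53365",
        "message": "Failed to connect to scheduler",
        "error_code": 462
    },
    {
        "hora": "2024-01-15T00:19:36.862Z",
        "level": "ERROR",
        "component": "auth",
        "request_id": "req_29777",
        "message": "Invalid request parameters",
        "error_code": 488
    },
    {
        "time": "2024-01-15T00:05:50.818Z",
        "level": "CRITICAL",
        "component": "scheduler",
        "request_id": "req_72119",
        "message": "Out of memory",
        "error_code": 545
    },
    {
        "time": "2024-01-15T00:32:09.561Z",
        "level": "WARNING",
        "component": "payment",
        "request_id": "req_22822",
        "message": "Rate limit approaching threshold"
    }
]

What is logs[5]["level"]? "WARNING"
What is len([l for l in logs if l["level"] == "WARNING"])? 1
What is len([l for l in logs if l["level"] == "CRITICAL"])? 1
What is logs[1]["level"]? "INFO"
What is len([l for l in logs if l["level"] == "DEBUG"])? 0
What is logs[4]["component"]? "scheduler"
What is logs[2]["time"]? "2024-01-15T00:14:44.179Z"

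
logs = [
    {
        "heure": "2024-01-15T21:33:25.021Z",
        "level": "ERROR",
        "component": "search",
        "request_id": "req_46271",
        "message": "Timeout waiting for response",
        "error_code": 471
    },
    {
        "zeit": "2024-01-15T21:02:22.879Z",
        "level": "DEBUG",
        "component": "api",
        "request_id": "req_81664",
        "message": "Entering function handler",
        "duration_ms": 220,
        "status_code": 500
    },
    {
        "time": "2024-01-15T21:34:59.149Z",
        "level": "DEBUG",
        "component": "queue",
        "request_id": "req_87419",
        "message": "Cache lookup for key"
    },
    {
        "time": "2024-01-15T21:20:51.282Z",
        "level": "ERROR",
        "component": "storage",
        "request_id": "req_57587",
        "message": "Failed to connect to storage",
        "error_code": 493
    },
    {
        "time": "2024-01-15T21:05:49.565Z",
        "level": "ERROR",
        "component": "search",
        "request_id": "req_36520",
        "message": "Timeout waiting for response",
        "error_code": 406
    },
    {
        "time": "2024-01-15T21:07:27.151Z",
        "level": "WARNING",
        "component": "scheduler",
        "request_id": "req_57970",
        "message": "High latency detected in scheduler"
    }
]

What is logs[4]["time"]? "2024-01-15T21:05:49.565Z"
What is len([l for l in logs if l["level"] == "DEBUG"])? 2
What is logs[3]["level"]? "ERROR"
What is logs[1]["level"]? "DEBUG"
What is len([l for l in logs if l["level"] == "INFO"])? 0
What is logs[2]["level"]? "DEBUG"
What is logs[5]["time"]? "2024-01-15T21:07:27.151Z"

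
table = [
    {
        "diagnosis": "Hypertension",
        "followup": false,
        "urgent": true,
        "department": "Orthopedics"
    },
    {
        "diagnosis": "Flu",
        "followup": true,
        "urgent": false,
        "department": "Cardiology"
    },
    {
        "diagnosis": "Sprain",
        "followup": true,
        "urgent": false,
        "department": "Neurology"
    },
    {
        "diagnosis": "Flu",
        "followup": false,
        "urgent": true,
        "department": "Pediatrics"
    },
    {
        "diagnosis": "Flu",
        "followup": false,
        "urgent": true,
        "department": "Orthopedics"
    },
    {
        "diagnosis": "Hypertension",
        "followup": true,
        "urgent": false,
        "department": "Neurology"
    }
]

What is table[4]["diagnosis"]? "Flu"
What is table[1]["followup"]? True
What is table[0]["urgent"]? True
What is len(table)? 6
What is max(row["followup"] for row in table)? True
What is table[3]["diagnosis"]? "Flu"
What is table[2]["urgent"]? False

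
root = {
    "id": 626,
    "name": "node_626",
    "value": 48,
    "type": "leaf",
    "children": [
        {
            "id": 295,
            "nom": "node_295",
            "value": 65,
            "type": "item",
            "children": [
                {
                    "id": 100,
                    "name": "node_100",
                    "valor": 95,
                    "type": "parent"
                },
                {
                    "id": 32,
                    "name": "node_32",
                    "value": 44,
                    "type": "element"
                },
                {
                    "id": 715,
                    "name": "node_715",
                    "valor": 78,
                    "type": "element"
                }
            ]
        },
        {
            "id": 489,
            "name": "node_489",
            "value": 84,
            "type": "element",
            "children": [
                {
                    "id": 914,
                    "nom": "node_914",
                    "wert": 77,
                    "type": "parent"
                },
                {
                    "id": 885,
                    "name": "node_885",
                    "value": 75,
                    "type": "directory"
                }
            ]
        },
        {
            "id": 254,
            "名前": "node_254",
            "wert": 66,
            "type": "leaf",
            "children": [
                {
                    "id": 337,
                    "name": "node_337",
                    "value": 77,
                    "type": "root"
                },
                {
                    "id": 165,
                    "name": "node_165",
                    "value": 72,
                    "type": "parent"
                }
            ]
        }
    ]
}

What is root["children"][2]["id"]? 254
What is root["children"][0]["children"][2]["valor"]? 78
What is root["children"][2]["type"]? "leaf"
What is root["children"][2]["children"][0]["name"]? "node_337"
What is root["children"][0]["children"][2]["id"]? 715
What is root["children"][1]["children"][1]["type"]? "directory"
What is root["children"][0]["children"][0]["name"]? "node_100"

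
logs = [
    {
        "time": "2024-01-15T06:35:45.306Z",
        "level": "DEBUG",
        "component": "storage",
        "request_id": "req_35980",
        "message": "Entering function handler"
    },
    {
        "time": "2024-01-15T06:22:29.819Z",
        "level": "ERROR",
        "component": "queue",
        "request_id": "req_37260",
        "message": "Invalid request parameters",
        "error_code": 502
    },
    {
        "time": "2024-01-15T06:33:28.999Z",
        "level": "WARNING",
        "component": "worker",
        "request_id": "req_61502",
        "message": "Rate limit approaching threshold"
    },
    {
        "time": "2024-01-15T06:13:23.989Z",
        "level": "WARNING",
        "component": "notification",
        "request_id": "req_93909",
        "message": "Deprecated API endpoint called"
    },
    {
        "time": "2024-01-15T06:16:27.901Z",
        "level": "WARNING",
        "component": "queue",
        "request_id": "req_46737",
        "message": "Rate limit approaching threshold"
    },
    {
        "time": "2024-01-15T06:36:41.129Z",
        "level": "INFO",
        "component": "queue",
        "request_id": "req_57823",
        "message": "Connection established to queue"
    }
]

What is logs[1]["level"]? "ERROR"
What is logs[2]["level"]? "WARNING"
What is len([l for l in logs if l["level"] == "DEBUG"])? 1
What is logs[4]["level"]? "WARNING"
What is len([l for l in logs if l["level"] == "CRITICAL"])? 0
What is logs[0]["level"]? "DEBUG"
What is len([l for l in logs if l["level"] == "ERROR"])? 1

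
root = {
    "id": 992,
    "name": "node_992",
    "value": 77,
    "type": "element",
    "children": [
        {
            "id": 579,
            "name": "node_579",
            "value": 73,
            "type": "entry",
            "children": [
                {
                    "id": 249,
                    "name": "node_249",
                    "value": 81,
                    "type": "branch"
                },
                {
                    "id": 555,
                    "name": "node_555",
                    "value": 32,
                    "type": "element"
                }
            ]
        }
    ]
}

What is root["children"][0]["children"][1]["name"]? "node_555"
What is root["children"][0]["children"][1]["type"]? "element"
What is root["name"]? "node_992"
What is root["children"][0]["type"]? "entry"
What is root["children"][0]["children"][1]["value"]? 32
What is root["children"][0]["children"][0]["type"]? "branch"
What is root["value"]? 77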